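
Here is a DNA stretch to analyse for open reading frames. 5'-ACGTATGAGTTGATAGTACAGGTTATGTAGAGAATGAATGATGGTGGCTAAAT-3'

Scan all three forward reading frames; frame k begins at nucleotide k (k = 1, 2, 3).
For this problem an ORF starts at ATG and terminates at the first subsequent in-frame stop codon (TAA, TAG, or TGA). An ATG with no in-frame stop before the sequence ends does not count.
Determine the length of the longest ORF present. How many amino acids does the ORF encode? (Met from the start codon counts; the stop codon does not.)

5

Frame 1: ACG TAT GAG TTG ATA GTA CAG GTT ATG TAG AGA ATG AAT GAT GGT GGC TAA — ATG at 25, stop TAG at 28 → 6 nt; ATG at 34, stop TAA at 49 → 18 nt.
Frame 2: CGT ATG AGT TGA TAG TAC AGG TTA TGT AGA GAA TGA ATG ATG GTG GCT AAA — ATG at 5, stop TGA at 11 → 9 nt.
Frame 3: GTA TGA GTT GAT AGT ACA GGT TAT GTA GAG AAT GAA TGA TGG TGG CTA AAT — no ATG→stop ORF.
Longest: frame 1, positions 34–51, 18 nt = 6 codons = 5 aa. → 5 amino acids.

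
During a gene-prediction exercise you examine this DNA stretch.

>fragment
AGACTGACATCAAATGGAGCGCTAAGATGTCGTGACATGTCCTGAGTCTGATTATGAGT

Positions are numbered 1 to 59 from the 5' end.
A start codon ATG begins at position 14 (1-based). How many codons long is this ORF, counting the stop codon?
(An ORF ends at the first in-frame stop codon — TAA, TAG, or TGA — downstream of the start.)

4

Codons from position 14: ATG (14–16), GAG (17–19), CGC (20–22), TAA (23–25).
TAA is the first in-frame stop; that's 4 codons including the stop.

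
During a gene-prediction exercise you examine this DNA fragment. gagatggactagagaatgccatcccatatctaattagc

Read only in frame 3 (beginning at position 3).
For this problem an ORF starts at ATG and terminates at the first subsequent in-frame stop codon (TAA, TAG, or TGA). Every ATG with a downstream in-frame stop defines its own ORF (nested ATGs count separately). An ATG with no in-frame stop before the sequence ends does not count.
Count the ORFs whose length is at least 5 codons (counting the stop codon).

0

Frame 3: GAT GGA CTA GAG AAT GCC ATC CCA TAT CTA ATT AGC — no ATG→stop ORF.
No ORF reaches 5 codons. Count = 0.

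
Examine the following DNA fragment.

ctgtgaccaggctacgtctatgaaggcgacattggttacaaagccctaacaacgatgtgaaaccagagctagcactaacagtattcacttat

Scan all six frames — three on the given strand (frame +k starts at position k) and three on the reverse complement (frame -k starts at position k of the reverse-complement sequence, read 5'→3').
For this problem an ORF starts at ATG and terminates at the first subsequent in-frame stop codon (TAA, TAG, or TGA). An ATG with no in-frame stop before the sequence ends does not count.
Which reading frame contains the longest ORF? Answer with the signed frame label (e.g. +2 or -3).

+2

Reverse complement (5'→3'): ATAAGTGAATACTGTTAGTGCTAGCTCTGGTTTCACATCGTTGTTAGGGCTTTGTAACCAATGTCGCCTTCATAGACGTAGCCTGGTCACAG
Frame +1: CTG TGA CCA GGC TAC GTC TAT GAA GGC GAC ATT GGT TAC AAA GCC CTA ACA ACG ATG TGA AAC CAG AGC TAG CAC TAA CAG TAT TCA CTT — ATG at 55, stop TGA at 58 → 6 nt.
Frame +2: TGT GAC CAG GCT ACG TCT ATG AAG GCG ACA TTG GTT ACA AAG CCC TAA CAA CGA TGT GAA ACC AGA GCT AGC ACT AAC AGT ATT CAC TTA — ATG at 20, stop TAA at 47 → 30 nt.
Frame +3: GTG ACC AGG CTA CGT CTA TGA AGG CGA CAT TGG TTA CAA AGC CCT AAC AAC GAT GTG AAA CCA GAG CTA GCA CTA ACA GTA TTC ACT TAT — no ATG→stop ORF.
Frame -1: ATA AGT GAA TAC TGT TAG TGC TAG CTC TGG TTT CAC ATC GTT GTT AGG GCT TTG TAA CCA ATG TCG CCT TCA TAG ACG TAG CCT GGT CAC — ATG at 61, stop TAG at 73 → 15 nt.
Frame -2: TAA GTG AAT ACT GTT AGT GCT AGC TCT GGT TTC ACA TCG TTG TTA GGG CTT TGT AAC CAA TGT CGC CTT CAT AGA CGT AGC CTG GTC ACA — no ATG→stop ORF.
Frame -3: AAG TGA ATA CTG TTA GTG CTA GCT CTG GTT TCA CAT CGT TGT TAG GGC TTT GTA ACC AAT GTC GCC TTC ATA GAC GTA GCC TGG TCA CAG — no ATG→stop ORF.
Longest ORF is 30 nt in frame +2 (positions 20–49).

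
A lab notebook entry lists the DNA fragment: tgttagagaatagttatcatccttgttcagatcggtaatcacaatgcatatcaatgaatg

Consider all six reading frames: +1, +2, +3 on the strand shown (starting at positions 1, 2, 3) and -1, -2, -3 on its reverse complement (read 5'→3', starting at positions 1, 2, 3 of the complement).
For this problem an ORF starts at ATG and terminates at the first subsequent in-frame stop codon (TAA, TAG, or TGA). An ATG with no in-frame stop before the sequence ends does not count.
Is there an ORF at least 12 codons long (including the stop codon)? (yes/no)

no

Reverse complement (5'→3'): CATTCATTGATATGCATTGTGATTACCGATCTGAACAAGGATGATAACTATTCTCTAACA
Frame +1: TGT TAG AGA ATA GTT ATC ATC CTT GTT CAG ATC GGT AAT CAC AAT GCA TAT CAA TGA ATG — no ATG→stop ORF.
Frame +2: GTT AGA GAA TAG TTA TCA TCC TTG TTC AGA TCG GTA ATC ACA ATG CAT ATC AAT GAA — no ATG→stop ORF.
Frame +3: TTA GAG AAT AGT TAT CAT CCT TGT TCA GAT CGG TAA TCA CAA TGC ATA TCA ATG AAT — no ATG→stop ORF.
Frame -1: CAT TCA TTG ATA TGC ATT GTG ATT ACC GAT CTG AAC AAG GAT GAT AAC TAT TCT CTA ACA — no ATG→stop ORF.
Frame -2: ATT CAT TGA TAT GCA TTG TGA TTA CCG ATC TGA ACA AGG ATG ATA ACT ATT CTC TAA — ATG at 41, stop TAA at 56 → 18 nt.
Frame -3: TTC ATT GAT ATG CAT TGT GAT TAC CGA TCT GAA CAA GGA TGA TAA CTA TTC TCT AAC — ATG at 12, stop TGA at 42 → 33 nt.
Largest ORF found is 11 codons < 12, so no.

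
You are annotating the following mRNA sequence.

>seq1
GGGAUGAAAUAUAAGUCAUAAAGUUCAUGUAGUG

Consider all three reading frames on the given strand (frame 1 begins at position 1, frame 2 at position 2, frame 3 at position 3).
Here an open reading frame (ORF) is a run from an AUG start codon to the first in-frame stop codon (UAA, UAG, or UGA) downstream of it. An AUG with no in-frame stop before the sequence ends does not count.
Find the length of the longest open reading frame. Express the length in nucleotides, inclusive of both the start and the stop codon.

18

Frame 1: GGG AUG AAA UAU AAG UCA UAA AGU UCA UGU AGU — AUG at 4, stop UAA at 19 → 18 nt.
Frame 2: GGA UGA AAU AUA AGU CAU AAA GUU CAU GUA GUG — no AUG→stop ORF.
Frame 3: GAU GAA AUA UAA GUC AUA AAG UUC AUG UAG — AUG at 27, stop UAG at 30 → 6 nt.
Longest: frame 1, positions 4–21, 18 nt = 6 codons = 5 aa. → 18 nucleotides.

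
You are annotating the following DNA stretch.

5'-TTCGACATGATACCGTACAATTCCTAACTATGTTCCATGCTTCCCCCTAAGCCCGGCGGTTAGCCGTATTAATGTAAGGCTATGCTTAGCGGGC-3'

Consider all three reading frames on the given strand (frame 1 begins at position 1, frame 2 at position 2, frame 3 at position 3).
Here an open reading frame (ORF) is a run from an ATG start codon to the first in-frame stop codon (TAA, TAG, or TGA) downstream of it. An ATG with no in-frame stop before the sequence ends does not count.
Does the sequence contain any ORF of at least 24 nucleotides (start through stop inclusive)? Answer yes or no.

Frame 1: TTC GAC ATG ATA CCG TAC AAT TCC TAA CTA TGT TCC ATG CTT CCC CCT AAG CCC GGC GGT TAG CCG TAT TAA TGT AAG GCT ATG CTT AGC GGG — ATG at 7, stop TAA at 25 → 21 nt; ATG at 37, stop TAG at 61 → 27 nt.
Frame 2: TCG ACA TGA TAC CGT ACA ATT CCT AAC TAT GTT CCA TGC TTC CCC CTA AGC CCG GCG GTT AGC CGT ATT AAT GTA AGG CTA TGC TTA GCG GGC — no ATG→stop ORF.
Frame 3: CGA CAT GAT ACC GTA CAA TTC CTA ACT ATG TTC CAT GCT TCC CCC TAA GCC CGG CGG TTA GCC GTA TTA ATG TAA GGC TAT GCT TAG CGG — ATG at 30, stop TAA at 48 → 21 nt; ATG at 72, stop TAA at 75 → 6 nt.
Frame 1 has an ORF of 27 nucleotides (positions 37–63) ≥ 24, so yes.

yes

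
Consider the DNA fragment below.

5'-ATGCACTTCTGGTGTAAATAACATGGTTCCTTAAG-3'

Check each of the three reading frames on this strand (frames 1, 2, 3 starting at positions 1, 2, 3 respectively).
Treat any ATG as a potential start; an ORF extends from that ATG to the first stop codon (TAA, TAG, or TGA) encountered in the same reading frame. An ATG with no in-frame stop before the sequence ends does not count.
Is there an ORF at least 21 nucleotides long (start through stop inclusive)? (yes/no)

yes

Frame 1: ATG CAC TTC TGG TGT AAA TAA CAT GGT TCC TTA — ATG at 1, stop TAA at 19 → 21 nt.
Frame 2: TGC ACT TCT GGT GTA AAT AAC ATG GTT CCT TAA — ATG at 23, stop TAA at 32 → 12 nt.
Frame 3: GCA CTT CTG GTG TAA ATA ACA TGG TTC CTT AAG — no ATG→stop ORF.
Frame 1 has an ORF of 21 nucleotides (positions 1–21) ≥ 21, so yes.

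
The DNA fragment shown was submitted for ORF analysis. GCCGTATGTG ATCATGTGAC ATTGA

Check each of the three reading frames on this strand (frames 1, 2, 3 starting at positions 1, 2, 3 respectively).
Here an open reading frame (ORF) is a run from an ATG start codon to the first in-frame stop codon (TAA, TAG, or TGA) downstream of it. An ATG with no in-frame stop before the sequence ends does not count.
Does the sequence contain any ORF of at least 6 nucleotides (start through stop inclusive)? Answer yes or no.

Frame 1: GCC GTA TGT GAT CAT GTG ACA TTG — no ATG→stop ORF.
Frame 2: CCG TAT GTG ATC ATG TGA CAT TGA — ATG at 14, stop TGA at 17 → 6 nt.
Frame 3: CGT ATG TGA TCA TGT GAC ATT — ATG at 6, stop TGA at 9 → 6 nt.
Frame 2 has an ORF of 6 nucleotides (positions 14–19) ≥ 6, so yes.

yes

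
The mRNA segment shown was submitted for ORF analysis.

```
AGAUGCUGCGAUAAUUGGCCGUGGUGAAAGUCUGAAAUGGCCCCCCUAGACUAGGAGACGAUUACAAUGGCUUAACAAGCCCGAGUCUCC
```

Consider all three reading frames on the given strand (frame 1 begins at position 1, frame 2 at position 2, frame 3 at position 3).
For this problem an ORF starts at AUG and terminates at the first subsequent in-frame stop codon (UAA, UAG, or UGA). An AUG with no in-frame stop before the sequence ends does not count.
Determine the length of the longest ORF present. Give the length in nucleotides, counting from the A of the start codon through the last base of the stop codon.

Frame 1: AGA UGC UGC GAU AAU UGG CCG UGG UGA AAG UCU GAA AUG GCC CCC CUA GAC UAG GAG ACG AUU ACA AUG GCU UAA CAA GCC CGA GUC UCC — AUG at 37, stop UAG at 52 → 18 nt; AUG at 67, stop UAA at 73 → 9 nt.
Frame 2: GAU GCU GCG AUA AUU GGC CGU GGU GAA AGU CUG AAA UGG CCC CCC UAG ACU AGG AGA CGA UUA CAA UGG CUU AAC AAG CCC GAG UCU — no AUG→stop ORF.
Frame 3: AUG CUG CGA UAA UUG GCC GUG GUG AAA GUC UGA AAU GGC CCC CCU AGA CUA GGA GAC GAU UAC AAU GGC UUA ACA AGC CCG AGU CUC — AUG at 3, stop UAA at 12 → 12 nt.
Longest: frame 1, positions 37–54, 18 nt = 6 codons = 5 aa. → 18 nucleotides.

18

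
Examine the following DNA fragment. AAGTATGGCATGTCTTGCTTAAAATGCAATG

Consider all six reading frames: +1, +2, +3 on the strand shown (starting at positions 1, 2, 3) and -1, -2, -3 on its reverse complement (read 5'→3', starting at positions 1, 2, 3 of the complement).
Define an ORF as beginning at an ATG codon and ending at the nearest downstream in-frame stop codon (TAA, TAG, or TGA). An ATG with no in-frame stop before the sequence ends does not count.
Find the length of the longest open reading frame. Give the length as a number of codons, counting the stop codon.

6

Reverse complement (5'→3'): CATTGCATTTTAAGCAAGACATGCCATACTT
Frame +1: AAG TAT GGC ATG TCT TGC TTA AAA TGC AAT — no ATG→stop ORF.
Frame +2: AGT ATG GCA TGT CTT GCT TAA AAT GCA ATG — ATG at 5, stop TAA at 20 → 18 nt.
Frame +3: GTA TGG CAT GTC TTG CTT AAA ATG CAA — no ATG→stop ORF.
Frame -1: CAT TGC ATT TTA AGC AAG ACA TGC CAT ACT — no ATG→stop ORF.
Frame -2: ATT GCA TTT TAA GCA AGA CAT GCC ATA CTT — no ATG→stop ORF.
Frame -3: TTG CAT TTT AAG CAA GAC ATG CCA TAC — no ATG→stop ORF.
Longest: frame +2, positions 5–22, 18 nt = 6 codons = 5 aa. → 6 codons.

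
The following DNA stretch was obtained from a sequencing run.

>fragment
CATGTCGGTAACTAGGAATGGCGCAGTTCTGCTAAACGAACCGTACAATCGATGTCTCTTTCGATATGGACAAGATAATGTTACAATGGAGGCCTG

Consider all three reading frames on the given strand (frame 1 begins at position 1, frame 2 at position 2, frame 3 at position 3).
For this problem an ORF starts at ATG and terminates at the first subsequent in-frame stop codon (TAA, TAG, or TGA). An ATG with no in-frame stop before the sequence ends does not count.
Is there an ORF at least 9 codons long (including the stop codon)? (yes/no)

yes

Frame 1: CAT GTC GGT AAC TAG GAA TGG CGC AGT TCT GCT AAA CGA ACC GTA CAA TCG ATG TCT CTT TCG ATA TGG ACA AGA TAA TGT TAC AAT GGA GGC CTG — ATG at 52, stop TAA at 76 → 27 nt.
Frame 2: ATG TCG GTA ACT AGG AAT GGC GCA GTT CTG CTA AAC GAA CCG TAC AAT CGA TGT CTC TTT CGA TAT GGA CAA GAT AAT GTT ACA ATG GAG GCC — no ATG→stop ORF.
Frame 3: TGT CGG TAA CTA GGA ATG GCG CAG TTC TGC TAA ACG AAC CGT ACA ATC GAT GTC TCT TTC GAT ATG GAC AAG ATA ATG TTA CAA TGG AGG CCT — ATG at 18, stop TAA at 33 → 18 nt.
Frame 1 has an ORF of 9 codons (positions 52–78) ≥ 9, so yes.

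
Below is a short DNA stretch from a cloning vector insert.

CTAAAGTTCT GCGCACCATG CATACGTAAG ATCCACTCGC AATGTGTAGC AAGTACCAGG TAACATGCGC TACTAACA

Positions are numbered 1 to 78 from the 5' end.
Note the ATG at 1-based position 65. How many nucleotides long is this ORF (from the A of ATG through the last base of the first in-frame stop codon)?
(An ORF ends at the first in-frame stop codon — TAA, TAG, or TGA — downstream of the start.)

Codons from position 65: ATG (65–67), CGC (68–70), TAC (71–73), TAA (74–76).
TAA is the first in-frame stop; ORF spans 65–76, 12 nucleotides.

12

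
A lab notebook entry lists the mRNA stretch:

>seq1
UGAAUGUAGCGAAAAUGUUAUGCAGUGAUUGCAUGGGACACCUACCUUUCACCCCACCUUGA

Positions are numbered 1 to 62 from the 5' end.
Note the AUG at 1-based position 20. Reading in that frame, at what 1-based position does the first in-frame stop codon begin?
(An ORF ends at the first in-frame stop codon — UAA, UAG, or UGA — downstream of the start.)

Codons from position 20: AUG (20–22), CAG (23–25), UGA (26–28).
UGA is a stop codon; it begins at position 26.

26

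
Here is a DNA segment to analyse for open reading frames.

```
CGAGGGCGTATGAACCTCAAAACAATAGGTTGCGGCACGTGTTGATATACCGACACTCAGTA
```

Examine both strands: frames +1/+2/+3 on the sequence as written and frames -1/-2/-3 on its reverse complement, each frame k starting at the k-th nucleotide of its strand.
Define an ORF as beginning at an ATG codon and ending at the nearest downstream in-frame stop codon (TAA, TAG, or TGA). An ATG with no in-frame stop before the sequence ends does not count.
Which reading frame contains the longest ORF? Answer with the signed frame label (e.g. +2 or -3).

Reverse complement (5'→3'): TACTGAGTGTCGGTATATCAACACGTGCCGCAACCTATTGTTTTGAGGTTCATACGCCCTCG
Frame +1: CGA GGG CGT ATG AAC CTC AAA ACA ATA GGT TGC GGC ACG TGT TGA TAT ACC GAC ACT CAG — ATG at 10, stop TGA at 43 → 36 nt.
Frame +2: GAG GGC GTA TGA ACC TCA AAA CAA TAG GTT GCG GCA CGT GTT GAT ATA CCG ACA CTC AGT — no ATG→stop ORF.
Frame +3: AGG GCG TAT GAA CCT CAA AAC AAT AGG TTG CGG CAC GTG TTG ATA TAC CGA CAC TCA GTA — no ATG→stop ORF.
Frame -1: TAC TGA GTG TCG GTA TAT CAA CAC GTG CCG CAA CCT ATT GTT TTG AGG TTC ATA CGC CCT — no ATG→stop ORF.
Frame -2: ACT GAG TGT CGG TAT ATC AAC ACG TGC CGC AAC CTA TTG TTT TGA GGT TCA TAC GCC CTC — no ATG→stop ORF.
Frame -3: CTG AGT GTC GGT ATA TCA ACA CGT GCC GCA ACC TAT TGT TTT GAG GTT CAT ACG CCC TCG — no ATG→stop ORF.
Longest ORF is 36 nt in frame +1 (positions 10–45).

+1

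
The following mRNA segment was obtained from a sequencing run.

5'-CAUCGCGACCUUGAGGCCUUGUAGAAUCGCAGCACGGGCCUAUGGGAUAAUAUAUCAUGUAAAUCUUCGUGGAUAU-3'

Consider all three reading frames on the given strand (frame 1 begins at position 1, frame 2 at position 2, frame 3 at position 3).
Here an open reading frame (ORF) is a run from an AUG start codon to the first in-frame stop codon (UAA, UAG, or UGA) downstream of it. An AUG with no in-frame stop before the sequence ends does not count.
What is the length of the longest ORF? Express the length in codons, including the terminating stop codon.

Frame 1: CAU CGC GAC CUU GAG GCC UUG UAG AAU CGC AGC ACG GGC CUA UGG GAU AAU AUA UCA UGU AAA UCU UCG UGG AUA — no AUG→stop ORF.
Frame 2: AUC GCG ACC UUG AGG CCU UGU AGA AUC GCA GCA CGG GCC UAU GGG AUA AUA UAU CAU GUA AAU CUU CGU GGA UAU — no AUG→stop ORF.
Frame 3: UCG CGA CCU UGA GGC CUU GUA GAA UCG CAG CAC GGG CCU AUG GGA UAA UAU AUC AUG UAA AUC UUC GUG GAU — AUG at 42, stop UAA at 48 → 9 nt; AUG at 57, stop UAA at 60 → 6 nt.
Longest: frame 3, positions 42–50, 9 nt = 3 codons = 2 aa. → 3 codons.

3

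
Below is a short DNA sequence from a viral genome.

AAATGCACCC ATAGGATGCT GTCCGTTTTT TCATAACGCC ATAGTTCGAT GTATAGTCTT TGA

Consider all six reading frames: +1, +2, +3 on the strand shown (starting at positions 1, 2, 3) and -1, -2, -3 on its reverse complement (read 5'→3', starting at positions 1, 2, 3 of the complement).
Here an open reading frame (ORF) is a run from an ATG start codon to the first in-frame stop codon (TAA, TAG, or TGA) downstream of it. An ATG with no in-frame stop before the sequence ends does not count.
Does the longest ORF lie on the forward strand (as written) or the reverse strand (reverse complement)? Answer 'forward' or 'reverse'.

forward

Reverse complement (5'→3'): TCAAAGACTATACATCGAACTATGGCGTTATGAAAAAACGGACAGCATCCTATGGGTGCATTT
Frame +1: AAA TGC ACC CAT AGG ATG CTG TCC GTT TTT TCA TAA CGC CAT AGT TCG ATG TAT AGT CTT TGA — ATG at 16, stop TAA at 34 → 21 nt; ATG at 49, stop TGA at 61 → 15 nt.
Frame +2: AAT GCA CCC ATA GGA TGC TGT CCG TTT TTT CAT AAC GCC ATA GTT CGA TGT ATA GTC TTT — no ATG→stop ORF.
Frame +3: ATG CAC CCA TAG GAT GCT GTC CGT TTT TTC ATA ACG CCA TAG TTC GAT GTA TAG TCT TTG — ATG at 3, stop TAG at 12 → 12 nt.
Frame -1: TCA AAG ACT ATA CAT CGA ACT ATG GCG TTA TGA AAA AAC GGA CAG CAT CCT ATG GGT GCA TTT — ATG at 22, stop TGA at 31 → 12 nt.
Frame -2: CAA AGA CTA TAC ATC GAA CTA TGG CGT TAT GAA AAA ACG GAC AGC ATC CTA TGG GTG CAT — no ATG→stop ORF.
Frame -3: AAA GAC TAT ACA TCG AAC TAT GGC GTT ATG AAA AAA CGG ACA GCA TCC TAT GGG TGC ATT — no ATG→stop ORF.
Forward-strand max 21 nt; reverse-strand max 12 nt. The forward strand has the longer ORF.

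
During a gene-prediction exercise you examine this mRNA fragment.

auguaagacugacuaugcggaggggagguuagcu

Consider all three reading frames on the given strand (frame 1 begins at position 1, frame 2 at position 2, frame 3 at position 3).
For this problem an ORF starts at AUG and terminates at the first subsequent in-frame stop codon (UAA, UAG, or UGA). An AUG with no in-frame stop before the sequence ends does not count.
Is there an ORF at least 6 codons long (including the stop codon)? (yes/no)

yes

Frame 1: AUG UAA GAC UGA CUA UGC GGA GGG GAG GUU AGC — AUG at 1, stop UAA at 4 → 6 nt.
Frame 2: UGU AAG ACU GAC UAU GCG GAG GGG AGG UUA GCU — no AUG→stop ORF.
Frame 3: GUA AGA CUG ACU AUG CGG AGG GGA GGU UAG — AUG at 15, stop UAG at 30 → 18 nt.
Frame 3 has an ORF of 6 codons (positions 15–32) ≥ 6, so yes.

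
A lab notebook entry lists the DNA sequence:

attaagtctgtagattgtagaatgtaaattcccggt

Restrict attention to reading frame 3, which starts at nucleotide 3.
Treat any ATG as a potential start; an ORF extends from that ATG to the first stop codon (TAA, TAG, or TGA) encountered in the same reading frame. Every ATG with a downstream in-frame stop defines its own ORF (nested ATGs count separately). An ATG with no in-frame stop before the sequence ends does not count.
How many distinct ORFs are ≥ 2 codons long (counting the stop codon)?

0

Frame 3: TAA GTC TGT AGA TTG TAG AAT GTA AAT TCC CGG — no ATG→stop ORF.
No ORF reaches 2 codons. Count = 0.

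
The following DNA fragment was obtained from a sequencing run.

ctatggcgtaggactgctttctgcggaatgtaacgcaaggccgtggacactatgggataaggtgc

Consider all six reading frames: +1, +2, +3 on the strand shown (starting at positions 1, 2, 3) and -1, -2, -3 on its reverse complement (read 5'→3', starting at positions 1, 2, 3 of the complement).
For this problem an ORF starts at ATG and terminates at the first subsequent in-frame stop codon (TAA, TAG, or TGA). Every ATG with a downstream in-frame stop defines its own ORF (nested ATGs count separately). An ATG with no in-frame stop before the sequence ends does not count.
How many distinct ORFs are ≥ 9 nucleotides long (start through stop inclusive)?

Reverse complement (5'→3'): GCACCTTATCCCATAGTGTCCACGGCCTTGCGTTACATTCCGCAGAAAGCAGTCCTACGCCATAG
Frame +1: CTA TGG CGT AGG ACT GCT TTC TGC GGA ATG TAA CGC AAG GCC GTG GAC ACT ATG GGA TAA GGT — ATG at 28, stop TAA at 31 → 6 nt; ATG at 52, stop TAA at 58 → 9 nt.
Frame +2: TAT GGC GTA GGA CTG CTT TCT GCG GAA TGT AAC GCA AGG CCG TGG ACA CTA TGG GAT AAG GTG — no ATG→stop ORF.
Frame +3: ATG GCG TAG GAC TGC TTT CTG CGG AAT GTA ACG CAA GGC CGT GGA CAC TAT GGG ATA AGG TGC — ATG at 3, stop TAG at 9 → 9 nt.
Frame -1: GCA CCT TAT CCC ATA GTG TCC ACG GCC TTG CGT TAC ATT CCG CAG AAA GCA GTC CTA CGC CAT — no ATG→stop ORF.
Frame -2: CAC CTT ATC CCA TAG TGT CCA CGG CCT TGC GTT ACA TTC CGC AGA AAG CAG TCC TAC GCC ATA — no ATG→stop ORF.
Frame -3: ACC TTA TCC CAT AGT GTC CAC GGC CTT GCG TTA CAT TCC GCA GAA AGC AGT CCT ACG CCA TAG — no ATG→stop ORF.
ORFs ≥ 9 nucleotides: frame +1 52–60 (9 nucleotides), frame +3 3–11 (9 nucleotides). Count = 2.

2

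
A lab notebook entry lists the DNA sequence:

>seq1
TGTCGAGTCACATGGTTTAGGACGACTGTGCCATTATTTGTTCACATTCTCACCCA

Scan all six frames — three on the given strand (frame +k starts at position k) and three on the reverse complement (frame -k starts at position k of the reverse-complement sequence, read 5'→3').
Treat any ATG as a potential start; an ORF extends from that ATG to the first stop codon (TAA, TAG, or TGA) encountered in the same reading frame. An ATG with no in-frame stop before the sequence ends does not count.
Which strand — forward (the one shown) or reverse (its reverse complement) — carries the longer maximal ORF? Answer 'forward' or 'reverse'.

Reverse complement (5'→3'): TGGGTGAGAATGTGAACAAATAATGGCACAGTCGTCCTAAACCATGTGACTCGACA
Frame +1: TGT CGA GTC ACA TGG TTT AGG ACG ACT GTG CCA TTA TTT GTT CAC ATT CTC ACC — no ATG→stop ORF.
Frame +2: GTC GAG TCA CAT GGT TTA GGA CGA CTG TGC CAT TAT TTG TTC ACA TTC TCA CCC — no ATG→stop ORF.
Frame +3: TCG AGT CAC ATG GTT TAG GAC GAC TGT GCC ATT ATT TGT TCA CAT TCT CAC CCA — ATG at 12, stop TAG at 18 → 9 nt.
Frame -1: TGG GTG AGA ATG TGA ACA AAT AAT GGC ACA GTC GTC CTA AAC CAT GTG ACT CGA — ATG at 10, stop TGA at 13 → 6 nt.
Frame -2: GGG TGA GAA TGT GAA CAA ATA ATG GCA CAG TCG TCC TAA ACC ATG TGA CTC GAC — ATG at 23, stop TAA at 38 → 18 nt; ATG at 44, stop TGA at 47 → 6 nt.
Frame -3: GGT GAG AAT GTG AAC AAA TAA TGG CAC AGT CGT CCT AAA CCA TGT GAC TCG ACA — no ATG→stop ORF.
Forward-strand max 9 nt; reverse-strand max 18 nt. The reverse strand has the longer ORF.

reverse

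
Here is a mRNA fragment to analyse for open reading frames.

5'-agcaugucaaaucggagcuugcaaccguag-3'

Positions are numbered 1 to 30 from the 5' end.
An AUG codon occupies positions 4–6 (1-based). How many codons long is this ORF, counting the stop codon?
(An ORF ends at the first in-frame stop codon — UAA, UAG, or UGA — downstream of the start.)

9

Codons from position 4: AUG (4–6), UCA (7–9), AAU (10–12), CGG (13–15), AGC (16–18), UUG (19–21), CAA (22–24), CCG (25–27), UAG (28–30).
UAG is the first in-frame stop; that's 9 codons including the stop.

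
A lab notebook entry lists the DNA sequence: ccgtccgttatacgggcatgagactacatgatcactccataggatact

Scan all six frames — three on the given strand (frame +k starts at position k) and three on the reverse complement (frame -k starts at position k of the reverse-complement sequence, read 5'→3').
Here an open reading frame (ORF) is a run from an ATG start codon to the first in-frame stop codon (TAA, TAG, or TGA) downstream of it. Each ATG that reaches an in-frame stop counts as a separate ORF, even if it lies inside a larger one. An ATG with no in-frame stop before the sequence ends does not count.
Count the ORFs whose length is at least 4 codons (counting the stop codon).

2

Reverse complement (5'→3'): AGTATCCTATGGAGTGATCATGTAGTCTCATGCCCGTATAACGGACGG
Frame +1: CCG TCC GTT ATA CGG GCA TGA GAC TAC ATG ATC ACT CCA TAG GAT ACT — ATG at 28, stop TAG at 40 → 15 nt.
Frame +2: CGT CCG TTA TAC GGG CAT GAG ACT ACA TGA TCA CTC CAT AGG ATA — no ATG→stop ORF.
Frame +3: GTC CGT TAT ACG GGC ATG AGA CTA CAT GAT CAC TCC ATA GGA TAC — no ATG→stop ORF.
Frame -1: AGT ATC CTA TGG AGT GAT CAT GTA GTC TCA TGC CCG TAT AAC GGA CGG — no ATG→stop ORF.
Frame -2: GTA TCC TAT GGA GTG ATC ATG TAG TCT CAT GCC CGT ATA ACG GAC — ATG at 20, stop TAG at 23 → 6 nt.
Frame -3: TAT CCT ATG GAG TGA TCA TGT AGT CTC ATG CCC GTA TAA CGG ACG — ATG at 9, stop TGA at 15 → 9 nt; ATG at 30, stop TAA at 39 → 12 nt.
ORFs ≥ 4 codons: frame +1 28–42 (5 codons), frame -3 30–41 (4 codons). Count = 2.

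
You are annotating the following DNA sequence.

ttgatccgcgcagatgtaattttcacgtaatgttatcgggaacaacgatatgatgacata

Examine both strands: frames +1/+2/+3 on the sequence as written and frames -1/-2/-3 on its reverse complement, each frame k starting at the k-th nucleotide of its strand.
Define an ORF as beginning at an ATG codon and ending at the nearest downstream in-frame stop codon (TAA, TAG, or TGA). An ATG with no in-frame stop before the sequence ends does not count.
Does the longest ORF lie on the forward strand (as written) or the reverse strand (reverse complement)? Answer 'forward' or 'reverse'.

reverse

Reverse complement (5'→3'): TATGTCATCATATCGTTGTTCCCGATAACATTACGTGAAAATTACATCTGCGCGGATCAA
Frame +1: TTG ATC CGC GCA GAT GTA ATT TTC ACG TAA TGT TAT CGG GAA CAA CGA TAT GAT GAC ATA — no ATG→stop ORF.
Frame +2: TGA TCC GCG CAG ATG TAA TTT TCA CGT AAT GTT ATC GGG AAC AAC GAT ATG ATG ACA — ATG at 14, stop TAA at 17 → 6 nt.
Frame +3: GAT CCG CGC AGA TGT AAT TTT CAC GTA ATG TTA TCG GGA ACA ACG ATA TGA TGA CAT — ATG at 30, stop TGA at 51 → 24 nt.
Frame -1: TAT GTC ATC ATA TCG TTG TTC CCG ATA ACA TTA CGT GAA AAT TAC ATC TGC GCG GAT CAA — no ATG→stop ORF.
Frame -2: ATG TCA TCA TAT CGT TGT TCC CGA TAA CAT TAC GTG AAA ATT ACA TCT GCG CGG ATC — ATG at 2, stop TAA at 26 → 27 nt.
Frame -3: TGT CAT CAT ATC GTT GTT CCC GAT AAC ATT ACG TGA AAA TTA CAT CTG CGC GGA TCA — no ATG→stop ORF.
Forward-strand max 24 nt; reverse-strand max 27 nt. The reverse strand has the longer ORF.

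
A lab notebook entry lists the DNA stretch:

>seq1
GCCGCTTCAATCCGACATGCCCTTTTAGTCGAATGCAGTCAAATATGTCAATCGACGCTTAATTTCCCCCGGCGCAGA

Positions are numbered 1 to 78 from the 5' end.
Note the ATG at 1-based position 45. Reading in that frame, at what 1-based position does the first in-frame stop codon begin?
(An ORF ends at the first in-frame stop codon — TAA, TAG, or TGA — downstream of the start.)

Codons from position 45: ATG (45–47), TCA (48–50), ATC (51–53), GAC (54–56), GCT (57–59), TAA (60–62).
TAA is a stop codon; it begins at position 60.

60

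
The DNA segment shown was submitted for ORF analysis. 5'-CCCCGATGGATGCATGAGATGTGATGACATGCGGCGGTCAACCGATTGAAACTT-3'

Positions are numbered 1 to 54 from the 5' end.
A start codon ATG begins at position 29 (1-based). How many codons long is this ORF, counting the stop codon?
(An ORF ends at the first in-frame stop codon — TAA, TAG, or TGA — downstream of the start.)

7

Codons from position 29: ATG (29–31), CGG (32–34), CGG (35–37), TCA (38–40), ACC (41–43), GAT (44–46), TGA (47–49).
TGA is the first in-frame stop; that's 7 codons including the stop.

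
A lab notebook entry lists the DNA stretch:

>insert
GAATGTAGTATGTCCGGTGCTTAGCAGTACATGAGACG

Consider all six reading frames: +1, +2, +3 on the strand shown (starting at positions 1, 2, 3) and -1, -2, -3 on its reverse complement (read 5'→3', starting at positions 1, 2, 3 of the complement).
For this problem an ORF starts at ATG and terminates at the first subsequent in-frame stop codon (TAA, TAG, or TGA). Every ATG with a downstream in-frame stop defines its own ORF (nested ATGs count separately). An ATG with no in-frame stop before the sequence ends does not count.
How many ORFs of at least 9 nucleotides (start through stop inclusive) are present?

Reverse complement (5'→3'): CGTCTCATGTACTGCTAAGCACCGGACATACTACATTC
Frame +1: GAA TGT AGT ATG TCC GGT GCT TAG CAG TAC ATG AGA — ATG at 10, stop TAG at 22 → 15 nt.
Frame +2: AAT GTA GTA TGT CCG GTG CTT AGC AGT ACA TGA GAC — no ATG→stop ORF.
Frame +3: ATG TAG TAT GTC CGG TGC TTA GCA GTA CAT GAG ACG — ATG at 3, stop TAG at 6 → 6 nt.
Frame -1: CGT CTC ATG TAC TGC TAA GCA CCG GAC ATA CTA CAT — ATG at 7, stop TAA at 16 → 12 nt.
Frame -2: GTC TCA TGT ACT GCT AAG CAC CGG ACA TAC TAC ATT — no ATG→stop ORF.
Frame -3: TCT CAT GTA CTG CTA AGC ACC GGA CAT ACT ACA TTC — no ATG→stop ORF.
ORFs ≥ 9 nucleotides: frame +1 10–24 (15 nucleotides), frame -1 7–18 (12 nucleotides). Count = 2.

2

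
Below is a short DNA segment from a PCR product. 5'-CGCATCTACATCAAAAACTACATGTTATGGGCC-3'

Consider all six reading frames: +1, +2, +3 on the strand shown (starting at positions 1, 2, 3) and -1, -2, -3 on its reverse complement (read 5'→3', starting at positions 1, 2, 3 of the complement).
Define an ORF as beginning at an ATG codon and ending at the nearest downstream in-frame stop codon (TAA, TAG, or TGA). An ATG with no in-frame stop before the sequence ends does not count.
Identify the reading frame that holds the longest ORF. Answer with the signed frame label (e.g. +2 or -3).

Reverse complement (5'→3'): GGCCCATAACATGTAGTTTTTGATGTAGATGCG
Frame +1: CGC ATC TAC ATC AAA AAC TAC ATG TTA TGG GCC — no ATG→stop ORF.
Frame +2: GCA TCT ACA TCA AAA ACT ACA TGT TAT GGG — no ATG→stop ORF.
Frame +3: CAT CTA CAT CAA AAA CTA CAT GTT ATG GGC — no ATG→stop ORF.
Frame -1: GGC CCA TAA CAT GTA GTT TTT GAT GTA GAT GCG — no ATG→stop ORF.
Frame -2: GCC CAT AAC ATG TAG TTT TTG ATG TAG ATG — ATG at 11, stop TAG at 14 → 6 nt; ATG at 23, stop TAG at 26 → 6 nt.
Frame -3: CCC ATA ACA TGT AGT TTT TGA TGT AGA TGC — no ATG→stop ORF.
Longest ORF is 6 nt in frame -2 (positions 11–16).

-2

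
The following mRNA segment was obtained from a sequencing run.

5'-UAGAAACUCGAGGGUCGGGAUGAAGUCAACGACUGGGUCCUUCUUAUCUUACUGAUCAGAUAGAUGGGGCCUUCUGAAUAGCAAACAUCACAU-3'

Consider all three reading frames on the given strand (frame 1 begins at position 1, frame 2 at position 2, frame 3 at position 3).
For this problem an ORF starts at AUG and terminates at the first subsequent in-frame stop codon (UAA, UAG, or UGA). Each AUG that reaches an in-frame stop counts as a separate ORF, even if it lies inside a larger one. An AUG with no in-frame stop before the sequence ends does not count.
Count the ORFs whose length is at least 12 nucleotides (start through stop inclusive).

2

Frame 1: UAG AAA CUC GAG GGU CGG GAU GAA GUC AAC GAC UGG GUC CUU CUU AUC UUA CUG AUC AGA UAG AUG GGG CCU UCU GAA UAG CAA ACA UCA CAU — AUG at 64, stop UAG at 79 → 18 nt.
Frame 2: AGA AAC UCG AGG GUC GGG AUG AAG UCA ACG ACU GGG UCC UUC UUA UCU UAC UGA UCA GAU AGA UGG GGC CUU CUG AAU AGC AAA CAU CAC — AUG at 20, stop UGA at 53 → 36 nt.
Frame 3: GAA ACU CGA GGG UCG GGA UGA AGU CAA CGA CUG GGU CCU UCU UAU CUU ACU GAU CAG AUA GAU GGG GCC UUC UGA AUA GCA AAC AUC ACA — no AUG→stop ORF.
ORFs ≥ 12 nucleotides: frame 1 64–81 (18 nucleotides), frame 2 20–55 (36 nucleotides). Count = 2.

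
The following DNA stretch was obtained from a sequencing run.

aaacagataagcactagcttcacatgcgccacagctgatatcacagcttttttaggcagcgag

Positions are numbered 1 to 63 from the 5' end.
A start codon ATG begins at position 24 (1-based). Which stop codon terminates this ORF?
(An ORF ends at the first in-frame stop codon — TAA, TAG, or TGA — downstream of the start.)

TGA

Codons from position 24: ATG (24–26), CGC (27–29), CAC (30–32), AGC (33–35), TGA (36–38).
The first in-frame stop codon is TGA.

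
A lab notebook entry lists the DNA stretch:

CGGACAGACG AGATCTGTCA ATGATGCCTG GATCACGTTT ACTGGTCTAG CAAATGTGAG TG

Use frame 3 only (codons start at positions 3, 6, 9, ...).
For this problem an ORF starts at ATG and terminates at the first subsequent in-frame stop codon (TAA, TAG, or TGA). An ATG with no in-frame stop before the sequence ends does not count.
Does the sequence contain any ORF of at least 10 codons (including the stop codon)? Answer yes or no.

Frame 3: GAC AGA CGA GAT CTG TCA ATG ATG CCT GGA TCA CGT TTA CTG GTC TAG CAA ATG TGA GTG — ATG at 21, stop TAG at 48 → 30 nt; ATG at 24, stop TAG at 48 → 27 nt; ATG at 54, stop TGA at 57 → 6 nt.
Frame 3 has an ORF of 10 codons (positions 21–50) ≥ 10, so yes.

yes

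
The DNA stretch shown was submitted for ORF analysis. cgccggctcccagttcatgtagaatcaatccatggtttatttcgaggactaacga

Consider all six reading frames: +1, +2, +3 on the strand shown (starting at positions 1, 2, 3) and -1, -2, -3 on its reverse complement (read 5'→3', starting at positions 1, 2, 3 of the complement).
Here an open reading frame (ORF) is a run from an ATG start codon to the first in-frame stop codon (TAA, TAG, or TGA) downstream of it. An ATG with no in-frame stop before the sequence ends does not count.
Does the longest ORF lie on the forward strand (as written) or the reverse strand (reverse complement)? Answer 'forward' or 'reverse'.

forward

Reverse complement (5'→3'): TCGTTAGTCCTCGAAATAAACCATGGATTGATTCTACATGAACTGGGAGCCGGCG
Frame +1: CGC CGG CTC CCA GTT CAT GTA GAA TCA ATC CAT GGT TTA TTT CGA GGA CTA ACG — no ATG→stop ORF.
Frame +2: GCC GGC TCC CAG TTC ATG TAG AAT CAA TCC ATG GTT TAT TTC GAG GAC TAA CGA — ATG at 17, stop TAG at 20 → 6 nt; ATG at 32, stop TAA at 50 → 21 nt.
Frame +3: CCG GCT CCC AGT TCA TGT AGA ATC AAT CCA TGG TTT ATT TCG AGG ACT AAC — no ATG→stop ORF.
Frame -1: TCG TTA GTC CTC GAA ATA AAC CAT GGA TTG ATT CTA CAT GAA CTG GGA GCC GGC — no ATG→stop ORF.
Frame -2: CGT TAG TCC TCG AAA TAA ACC ATG GAT TGA TTC TAC ATG AAC TGG GAG CCG GCG — ATG at 23, stop TGA at 29 → 9 nt.
Frame -3: GTT AGT CCT CGA AAT AAA CCA TGG ATT GAT TCT ACA TGA ACT GGG AGC CGG — no ATG→stop ORF.
Forward-strand max 21 nt; reverse-strand max 9 nt. The forward strand has the longer ORF.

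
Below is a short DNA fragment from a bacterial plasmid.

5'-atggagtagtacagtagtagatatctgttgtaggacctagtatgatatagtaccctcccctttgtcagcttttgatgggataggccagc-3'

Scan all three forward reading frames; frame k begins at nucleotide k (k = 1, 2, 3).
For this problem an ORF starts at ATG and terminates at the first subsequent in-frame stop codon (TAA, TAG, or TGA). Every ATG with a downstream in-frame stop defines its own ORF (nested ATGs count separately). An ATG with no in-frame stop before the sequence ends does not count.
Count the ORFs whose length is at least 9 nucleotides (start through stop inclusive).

Frame 1: ATG GAG TAG TAC AGT AGT AGA TAT CTG TTG TAG GAC CTA GTA TGA TAT AGT ACC CTC CCC TTT GTC AGC TTT TGA TGG GAT AGG CCA — ATG at 1, stop TAG at 7 → 9 nt.
Frame 2: TGG AGT AGT ACA GTA GTA GAT ATC TGT TGT AGG ACC TAG TAT GAT ATA GTA CCC TCC CCT TTG TCA GCT TTT GAT GGG ATA GGC CAG — no ATG→stop ORF.
Frame 3: GGA GTA GTA CAG TAG TAG ATA TCT GTT GTA GGA CCT AGT ATG ATA TAG TAC CCT CCC CTT TGT CAG CTT TTG ATG GGA TAG GCC AGC — ATG at 42, stop TAG at 48 → 9 nt; ATG at 75, stop TAG at 81 → 9 nt.
ORFs ≥ 9 nucleotides: frame 1 1–9 (9 nucleotides), frame 3 42–50 (9 nucleotides), frame 3 75–83 (9 nucleotides). Count = 3.

3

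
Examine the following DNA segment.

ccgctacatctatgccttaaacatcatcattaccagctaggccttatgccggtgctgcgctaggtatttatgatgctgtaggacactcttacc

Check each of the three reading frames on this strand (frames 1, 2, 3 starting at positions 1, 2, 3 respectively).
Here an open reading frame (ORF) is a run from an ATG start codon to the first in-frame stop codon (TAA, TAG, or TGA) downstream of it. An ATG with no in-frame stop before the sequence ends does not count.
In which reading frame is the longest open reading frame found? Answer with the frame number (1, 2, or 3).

1

Frame 1: CCG CTA CAT CTA TGC CTT AAA CAT CAT CAT TAC CAG CTA GGC CTT ATG CCG GTG CTG CGC TAG GTA TTT ATG ATG CTG TAG GAC ACT CTT ACC — ATG at 46, stop TAG at 61 → 18 nt; ATG at 70, stop TAG at 79 → 12 nt; ATG at 73, stop TAG at 79 → 9 nt.
Frame 2: CGC TAC ATC TAT GCC TTA AAC ATC ATC ATT ACC AGC TAG GCC TTA TGC CGG TGC TGC GCT AGG TAT TTA TGA TGC TGT AGG ACA CTC TTA — no ATG→stop ORF.
Frame 3: GCT ACA TCT ATG CCT TAA ACA TCA TCA TTA CCA GCT AGG CCT TAT GCC GGT GCT GCG CTA GGT ATT TAT GAT GCT GTA GGA CAC TCT TAC — ATG at 12, stop TAA at 18 → 9 nt.
Longest ORF is 18 nt in frame 1 (positions 46–63).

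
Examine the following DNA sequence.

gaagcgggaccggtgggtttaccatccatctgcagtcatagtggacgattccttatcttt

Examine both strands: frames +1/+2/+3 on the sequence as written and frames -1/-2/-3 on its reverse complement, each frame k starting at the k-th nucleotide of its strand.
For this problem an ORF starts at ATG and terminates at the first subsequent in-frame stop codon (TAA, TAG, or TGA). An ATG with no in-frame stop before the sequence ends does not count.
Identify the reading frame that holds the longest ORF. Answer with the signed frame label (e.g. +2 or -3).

Reverse complement (5'→3'): AAAGATAAGGAATCGTCCACTATGACTGCAGATGGATGGTAAACCCACCGGTCCCGCTTC
Frame +1: GAA GCG GGA CCG GTG GGT TTA CCA TCC ATC TGC AGT CAT AGT GGA CGA TTC CTT ATC TTT — no ATG→stop ORF.
Frame +2: AAG CGG GAC CGG TGG GTT TAC CAT CCA TCT GCA GTC ATA GTG GAC GAT TCC TTA TCT — no ATG→stop ORF.
Frame +3: AGC GGG ACC GGT GGG TTT ACC ATC CAT CTG CAG TCA TAG TGG ACG ATT CCT TAT CTT — no ATG→stop ORF.
Frame -1: AAA GAT AAG GAA TCG TCC ACT ATG ACT GCA GAT GGA TGG TAA ACC CAC CGG TCC CGC TTC — ATG at 22, stop TAA at 40 → 21 nt.
Frame -2: AAG ATA AGG AAT CGT CCA CTA TGA CTG CAG ATG GAT GGT AAA CCC ACC GGT CCC GCT — no ATG→stop ORF.
Frame -3: AGA TAA GGA ATC GTC CAC TAT GAC TGC AGA TGG ATG GTA AAC CCA CCG GTC CCG CTT — no ATG→stop ORF.
Longest ORF is 21 nt in frame -1 (positions 22–42).

-1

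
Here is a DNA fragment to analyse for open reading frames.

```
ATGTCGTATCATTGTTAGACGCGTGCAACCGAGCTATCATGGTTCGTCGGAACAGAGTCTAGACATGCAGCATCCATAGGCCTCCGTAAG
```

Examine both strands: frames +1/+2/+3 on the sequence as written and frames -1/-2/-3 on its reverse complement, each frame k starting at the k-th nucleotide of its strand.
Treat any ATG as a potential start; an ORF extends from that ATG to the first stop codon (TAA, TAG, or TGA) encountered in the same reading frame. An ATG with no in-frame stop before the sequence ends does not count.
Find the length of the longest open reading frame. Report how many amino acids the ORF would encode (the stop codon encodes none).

Reverse complement (5'→3'): CTTACGGAGGCCTATGGATGCTGCATGTCTAGACTCTGTTCCGACGAACCATGATAGCTCGGTTGCACGCGTCTAACAATGATACGACAT
Frame +1: ATG TCG TAT CAT TGT TAG ACG CGT GCA ACC GAG CTA TCA TGG TTC GTC GGA ACA GAG TCT AGA CAT GCA GCA TCC ATA GGC CTC CGT AAG — ATG at 1, stop TAG at 16 → 18 nt.
Frame +2: TGT CGT ATC ATT GTT AGA CGC GTG CAA CCG AGC TAT CAT GGT TCG TCG GAA CAG AGT CTA GAC ATG CAG CAT CCA TAG GCC TCC GTA — ATG at 65, stop TAG at 77 → 15 nt.
Frame +3: GTC GTA TCA TTG TTA GAC GCG TGC AAC CGA GCT ATC ATG GTT CGT CGG AAC AGA GTC TAG ACA TGC AGC ATC CAT AGG CCT CCG TAA — ATG at 39, stop TAG at 60 → 24 nt.
Frame -1: CTT ACG GAG GCC TAT GGA TGC TGC ATG TCT AGA CTC TGT TCC GAC GAA CCA TGA TAG CTC GGT TGC ACG CGT CTA ACA ATG ATA CGA CAT — ATG at 25, stop TGA at 52 → 30 nt.
Frame -2: TTA CGG AGG CCT ATG GAT GCT GCA TGT CTA GAC TCT GTT CCG ACG AAC CAT GAT AGC TCG GTT GCA CGC GTC TAA CAA TGA TAC GAC — ATG at 14, stop TAA at 74 → 63 nt.
Frame -3: TAC GGA GGC CTA TGG ATG CTG CAT GTC TAG ACT CTG TTC CGA CGA ACC ATG ATA GCT CGG TTG CAC GCG TCT AAC AAT GAT ACG ACA — ATG at 18, stop TAG at 30 → 15 nt.
Longest: frame -2, positions 14–76, 63 nt = 21 codons = 20 aa. → 20 amino acids.

20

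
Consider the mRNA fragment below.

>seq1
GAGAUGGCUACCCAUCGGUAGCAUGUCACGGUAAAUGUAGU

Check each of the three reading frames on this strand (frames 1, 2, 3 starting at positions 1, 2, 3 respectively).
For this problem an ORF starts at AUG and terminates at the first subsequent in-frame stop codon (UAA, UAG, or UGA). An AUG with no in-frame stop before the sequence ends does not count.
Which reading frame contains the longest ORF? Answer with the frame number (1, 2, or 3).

Frame 1: GAG AUG GCU ACC CAU CGG UAG CAU GUC ACG GUA AAU GUA — AUG at 4, stop UAG at 19 → 18 nt.
Frame 2: AGA UGG CUA CCC AUC GGU AGC AUG UCA CGG UAA AUG UAG — AUG at 23, stop UAA at 32 → 12 nt; AUG at 35, stop UAG at 38 → 6 nt.
Frame 3: GAU GGC UAC CCA UCG GUA GCA UGU CAC GGU AAA UGU AGU — no AUG→stop ORF.
Longest ORF is 18 nt in frame 1 (positions 4–21).

1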